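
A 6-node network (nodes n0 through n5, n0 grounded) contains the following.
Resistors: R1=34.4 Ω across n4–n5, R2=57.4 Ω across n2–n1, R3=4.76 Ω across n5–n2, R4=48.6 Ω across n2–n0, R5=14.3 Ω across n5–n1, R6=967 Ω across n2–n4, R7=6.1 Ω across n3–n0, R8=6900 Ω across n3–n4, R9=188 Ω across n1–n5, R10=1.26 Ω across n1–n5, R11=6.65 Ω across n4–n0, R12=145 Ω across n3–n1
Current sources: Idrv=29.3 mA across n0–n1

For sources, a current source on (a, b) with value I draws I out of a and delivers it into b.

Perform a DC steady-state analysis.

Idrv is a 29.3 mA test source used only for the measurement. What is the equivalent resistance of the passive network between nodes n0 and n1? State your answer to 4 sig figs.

R_eq = 20.62 Ω

Element admittances at DC:
  Y(R1) = 0.02907 S between n4,n5
  Y(R2) = 0.01742 S between n2,n1
  Y(R3) = 0.2101 S between n5,n2
  Y(R4) = 0.02058 S between n2,n0
  Y(R5) = 0.06993 S between n5,n1
  Y(R6) = 0.001034 S between n2,n4
  Y(R7) = 0.1639 S between n3,n0
  Y(R8) = 0.0001449 S between n3,n4
  Y(R9) = 0.005319 S between n1,n5
  Y(R10) = 0.7937 S between n1,n5
  Y(R11) = 0.1504 S between n4,n0
  Y(R12) = 0.006897 S between n3,n1
  Idrv: injects 0.0293 A into n1 (from n0)
Assemble and solve the 5×5 MNA system:
  V(n1)=0.6041  V(n2)=0.5288  V(n3)=0.02445  V(n4)=0.09583  V(n5)=0.5765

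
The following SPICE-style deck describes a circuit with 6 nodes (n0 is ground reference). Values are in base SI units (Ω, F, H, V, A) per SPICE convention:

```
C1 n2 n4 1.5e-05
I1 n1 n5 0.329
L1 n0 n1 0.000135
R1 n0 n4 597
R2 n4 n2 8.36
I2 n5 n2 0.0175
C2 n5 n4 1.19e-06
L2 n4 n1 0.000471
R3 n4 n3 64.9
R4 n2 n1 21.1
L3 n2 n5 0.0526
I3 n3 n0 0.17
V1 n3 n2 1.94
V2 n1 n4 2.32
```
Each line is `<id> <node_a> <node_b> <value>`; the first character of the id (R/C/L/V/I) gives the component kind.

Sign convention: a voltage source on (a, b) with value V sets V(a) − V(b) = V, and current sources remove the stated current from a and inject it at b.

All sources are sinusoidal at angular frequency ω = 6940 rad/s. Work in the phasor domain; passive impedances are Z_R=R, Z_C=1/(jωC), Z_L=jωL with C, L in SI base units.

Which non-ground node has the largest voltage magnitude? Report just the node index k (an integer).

Apply KCL at each of the 5 non-ground nodes and solve the resulting linear system.
Node n1: branches {I1, L1, L2, R4, V2} → V_1 = -0.0002442-0.1556j
Node n2: branches {C1, R2, I2, R4, L3, V1} → V_2 = -3.277+0.3690j
Node n3: branches {R3, I3, V1} → V_3 = -1.337+0.3690j
Node n4: branches {C1, R1, R2, C2, L2, R3, V2} → V_4 = -2.320-0.1556j
Node n5: branches {I1, I2, C2, L3} → V_5 = -1.845-56.86j
Source currents: i(V1)=-0.1851-0.008084j, i(V2)=-0.3182+0.7344j

5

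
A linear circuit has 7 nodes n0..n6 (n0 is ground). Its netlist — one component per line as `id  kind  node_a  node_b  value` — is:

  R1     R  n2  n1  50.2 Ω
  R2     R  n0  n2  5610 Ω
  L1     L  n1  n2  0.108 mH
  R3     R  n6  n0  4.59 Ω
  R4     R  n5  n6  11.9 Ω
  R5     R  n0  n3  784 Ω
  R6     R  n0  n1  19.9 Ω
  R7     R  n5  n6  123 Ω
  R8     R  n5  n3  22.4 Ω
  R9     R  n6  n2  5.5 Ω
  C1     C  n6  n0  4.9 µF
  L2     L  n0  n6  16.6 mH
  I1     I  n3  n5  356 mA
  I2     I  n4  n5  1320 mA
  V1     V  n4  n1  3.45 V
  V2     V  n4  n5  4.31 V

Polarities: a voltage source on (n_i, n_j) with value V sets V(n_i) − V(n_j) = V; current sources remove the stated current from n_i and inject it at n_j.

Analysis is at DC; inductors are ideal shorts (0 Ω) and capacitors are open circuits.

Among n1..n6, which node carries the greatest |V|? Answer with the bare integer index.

Element admittances at DC:
  Y(R1) = 0.01992 S between n2,n1
  Y(R2) = 0.0001783 S between n0,n2
  L1: short n1↔n2 (DC inductor)
  Y(R3) = 0.2179 S between n6,n0
  Y(R4) = 0.08403 S between n5,n6
  Y(R5) = 0.001276 S between n0,n3
  Y(R6) = 0.05025 S between n0,n1
  Y(R7) = 0.008130 S between n5,n6
  Y(R8) = 0.04464 S between n5,n3
  Y(R9) = 0.1818 S between n6,n2
  Y(C1) = 0.000 S between n6,n0
  L2: short n0↔n6 (DC inductor)
  I1: injects 0.356 A into n5 (from n3)
  I2: injects 1.32 A into n5 (from n4)
  V1: constraint V(n4)−V(n1) = 3.45
  V2: constraint V(n4)−V(n5) = 4.31
Assemble and solve the 10×10 MNA system:
  V(n1)=0.2770  V(n2)=0.2770  V(n3)=-8.320  V(n4)=3.727  V(n5)=-0.5830  V(n6)=0.000
  i(L1)=0.05042  i(L2)=0.003359  i(V1)=0.06434  i(V2)=-1.384

3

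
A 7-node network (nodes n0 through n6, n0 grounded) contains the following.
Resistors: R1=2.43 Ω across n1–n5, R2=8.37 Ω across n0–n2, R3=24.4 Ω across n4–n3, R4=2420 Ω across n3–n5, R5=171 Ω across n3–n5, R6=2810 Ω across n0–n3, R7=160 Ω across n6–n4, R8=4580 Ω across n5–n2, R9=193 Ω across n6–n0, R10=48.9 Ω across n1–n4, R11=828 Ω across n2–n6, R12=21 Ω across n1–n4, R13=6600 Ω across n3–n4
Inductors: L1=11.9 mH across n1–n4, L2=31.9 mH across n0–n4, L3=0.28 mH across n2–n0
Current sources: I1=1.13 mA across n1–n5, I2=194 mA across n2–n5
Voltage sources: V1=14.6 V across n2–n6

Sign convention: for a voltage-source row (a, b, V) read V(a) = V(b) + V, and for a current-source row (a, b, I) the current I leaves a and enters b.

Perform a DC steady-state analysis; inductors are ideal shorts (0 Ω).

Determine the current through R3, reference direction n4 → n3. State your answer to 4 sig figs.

Apply KCL at each of the 6 non-ground nodes and solve the resulting linear system.
Node n1: branches {R1, L1, I1, R10, R12} → V_1 = 0.000
Node n2: branches {R2, R8, L3, I2, R11, V1} → V_2 = 0.000
Node n3: branches {R3, R4, R5, R6, R13} → V_3 = 0.06133
Node n4: branches {L1, R3, L2, R7, R10, R12, R13} → V_4 = 0.000
Node n5: branches {R1, I1, R4, R5, R8, I2} → V_5 = 0.4677
Node n6: branches {R7, R9, R11, V1} → V_6 = -14.60
Source currents: i(L1)=0.1914, i(L2)=-0.1026, i(L3)=-0.02700, i(V1)=-0.1845

-0.002513 A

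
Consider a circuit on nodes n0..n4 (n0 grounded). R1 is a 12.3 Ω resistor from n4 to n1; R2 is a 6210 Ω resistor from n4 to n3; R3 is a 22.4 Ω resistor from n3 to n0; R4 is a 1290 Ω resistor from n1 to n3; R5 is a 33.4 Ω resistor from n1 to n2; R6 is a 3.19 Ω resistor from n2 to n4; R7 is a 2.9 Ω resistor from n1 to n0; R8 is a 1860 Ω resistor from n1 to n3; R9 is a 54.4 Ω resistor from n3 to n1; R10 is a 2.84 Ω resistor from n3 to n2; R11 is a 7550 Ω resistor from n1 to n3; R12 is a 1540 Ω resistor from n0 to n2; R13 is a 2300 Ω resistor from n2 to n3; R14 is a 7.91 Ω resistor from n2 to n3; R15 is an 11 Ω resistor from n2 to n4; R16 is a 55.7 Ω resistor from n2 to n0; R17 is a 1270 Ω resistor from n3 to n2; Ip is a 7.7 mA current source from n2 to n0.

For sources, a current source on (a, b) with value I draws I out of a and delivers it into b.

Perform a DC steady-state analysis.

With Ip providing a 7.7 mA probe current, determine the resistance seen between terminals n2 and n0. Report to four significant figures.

R_eq = 6.927 Ω

Element admittances at DC:
  Y(R1) = 0.08130 S between n4,n1
  Y(R2) = 0.0001610 S between n4,n3
  Y(R3) = 0.04464 S between n3,n0
  Y(R4) = 0.0007752 S between n1,n3
  Y(R5) = 0.02994 S between n1,n2
  Y(R6) = 0.3135 S between n2,n4
  Y(R7) = 0.3448 S between n1,n0
  Y(R8) = 0.0005376 S between n1,n3
  Y(R9) = 0.01838 S between n3,n1
  Y(R10) = 0.3521 S between n3,n2
  Y(R11) = 0.0001325 S between n1,n3
  Y(R12) = 0.0006494 S between n0,n2
  Y(R13) = 0.0004348 S between n2,n3
  Y(R14) = 0.1264 S between n2,n3
  Y(R15) = 0.09091 S between n2,n4
  Y(R16) = 0.01795 S between n2,n0
  Y(R17) = 0.0007874 S between n3,n2
  Ip: injects 0.0077 A into n0 (from n2)
Assemble and solve the 4×4 MNA system:
  V(n1)=-0.01330  V(n2)=-0.05334  V(n3)=-0.04750  V(n4)=-0.04664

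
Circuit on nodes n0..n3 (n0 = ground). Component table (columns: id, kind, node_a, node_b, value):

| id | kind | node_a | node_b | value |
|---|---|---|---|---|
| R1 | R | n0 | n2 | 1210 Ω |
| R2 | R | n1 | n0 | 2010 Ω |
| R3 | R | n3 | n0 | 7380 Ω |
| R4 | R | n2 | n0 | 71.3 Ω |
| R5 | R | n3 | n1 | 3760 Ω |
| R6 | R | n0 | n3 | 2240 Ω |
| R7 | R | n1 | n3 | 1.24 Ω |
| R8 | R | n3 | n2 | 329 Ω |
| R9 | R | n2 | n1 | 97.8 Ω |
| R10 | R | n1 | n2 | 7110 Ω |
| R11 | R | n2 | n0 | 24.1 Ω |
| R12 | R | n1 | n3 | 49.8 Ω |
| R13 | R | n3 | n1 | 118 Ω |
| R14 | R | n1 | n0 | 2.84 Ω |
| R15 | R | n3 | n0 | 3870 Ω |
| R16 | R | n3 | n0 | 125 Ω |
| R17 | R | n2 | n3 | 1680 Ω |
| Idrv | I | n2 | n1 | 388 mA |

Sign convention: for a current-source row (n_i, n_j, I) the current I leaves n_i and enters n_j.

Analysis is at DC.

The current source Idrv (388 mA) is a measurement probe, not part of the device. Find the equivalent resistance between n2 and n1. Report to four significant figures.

R_eq = 15.94 Ω

Apply KCL at each of the 3 non-ground nodes and solve the resulting linear system.
Node n1: branches {R2, R5, R7, R9, R10, R12, R13, R14, Idrv} → V_1 = 0.8351
Node n2: branches {R1, R4, R8, R9, R10, R11, R17, Idrv} → V_2 = -5.351
Node n3: branches {R3, R5, R6, R7, R8, R12, R13, R15, R16, R17} → V_3 = 0.7998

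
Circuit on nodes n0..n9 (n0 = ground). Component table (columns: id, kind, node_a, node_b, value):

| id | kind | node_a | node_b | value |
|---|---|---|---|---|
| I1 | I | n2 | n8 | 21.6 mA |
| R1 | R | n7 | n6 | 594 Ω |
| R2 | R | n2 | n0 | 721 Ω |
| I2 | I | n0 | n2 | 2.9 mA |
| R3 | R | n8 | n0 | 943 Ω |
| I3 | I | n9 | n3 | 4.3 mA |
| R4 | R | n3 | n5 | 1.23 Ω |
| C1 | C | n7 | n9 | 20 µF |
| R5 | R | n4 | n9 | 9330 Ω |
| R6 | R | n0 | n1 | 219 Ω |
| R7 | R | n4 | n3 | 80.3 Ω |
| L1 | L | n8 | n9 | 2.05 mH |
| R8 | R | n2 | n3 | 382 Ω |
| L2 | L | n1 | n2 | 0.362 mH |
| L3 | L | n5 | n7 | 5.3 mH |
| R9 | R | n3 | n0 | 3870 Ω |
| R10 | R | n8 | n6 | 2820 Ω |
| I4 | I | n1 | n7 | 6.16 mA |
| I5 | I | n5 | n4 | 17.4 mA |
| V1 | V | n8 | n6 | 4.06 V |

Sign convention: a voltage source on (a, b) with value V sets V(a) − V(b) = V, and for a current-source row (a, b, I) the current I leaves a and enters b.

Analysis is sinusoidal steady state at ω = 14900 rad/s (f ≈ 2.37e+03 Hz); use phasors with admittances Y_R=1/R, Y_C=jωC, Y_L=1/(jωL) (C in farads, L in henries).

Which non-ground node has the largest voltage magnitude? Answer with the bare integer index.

4

Element admittances at ω=14900 rad/s:
  I1: injects 0.0216 A into n8 (from n2)
  Y(R1) = 0.001684+0.000j S between n7,n6
  Y(R2) = 0.001387+0.000j S between n2,n0
  I2: injects 0.0029 A into n2 (from n0)
  Y(R3) = 0.001060+0.000j S between n8,n0
  I3: injects 0.0043 A into n3 (from n9)
  Y(R4) = 0.8130+0.000j S between n3,n5
  Y(C1) = 0.000+0.2980j S between n7,n9
  Y(R5) = 0.0001072+0.000j S between n4,n9
  Y(R6) = 0.004566+0.000j S between n0,n1
  Y(R7) = 0.01245+0.000j S between n4,n3
  Y(L1) = 0.000-0.03274j S between n8,n9
  Y(R8) = 0.002618+0.000j S between n2,n3
  Y(L2) = 0.000-0.1854j S between n1,n2
  Y(L3) = 0.000-0.01266j S between n5,n7
  Y(R9) = 0.0002584+0.000j S between n3,n0
  Y(R10) = 0.0003546+0.000j S between n8,n6
  I4: injects 0.00616 A into n7 (from n1)
  I5: injects 0.0174 A into n4 (from n5)
  V1: constraint V(n8)−V(n6) = 4.06
Assemble and solve the 10×10 MNA system:
  V(n1)=-0.9572-0.2002j  V(n2)=-0.9522-0.1906j  V(n3)=6.370-0.6409j  V(n4)=7.756-0.6301j  V(n5)=6.369-0.6427j  V(n6)=2.489+1.268j  V(n7)=6.486+0.6723j  V(n8)=6.549+1.268j  V(n9)=6.478+0.6145j
  i(V1)=-0.008168+0.001002j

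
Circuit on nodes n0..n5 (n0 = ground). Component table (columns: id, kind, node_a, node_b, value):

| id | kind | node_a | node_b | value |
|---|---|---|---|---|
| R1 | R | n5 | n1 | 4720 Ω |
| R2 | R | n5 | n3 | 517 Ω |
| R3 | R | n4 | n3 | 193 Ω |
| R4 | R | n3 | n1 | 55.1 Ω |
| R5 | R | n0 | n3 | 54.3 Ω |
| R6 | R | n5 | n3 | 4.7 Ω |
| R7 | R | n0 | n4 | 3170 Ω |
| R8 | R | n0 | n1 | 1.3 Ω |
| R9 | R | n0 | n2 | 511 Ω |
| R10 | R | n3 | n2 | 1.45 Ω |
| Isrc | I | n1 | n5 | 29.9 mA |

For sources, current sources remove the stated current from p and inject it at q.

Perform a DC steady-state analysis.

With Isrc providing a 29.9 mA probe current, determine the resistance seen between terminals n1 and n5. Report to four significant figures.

R_eq = 30.59 Ω

Element admittances at DC:
  Y(R1) = 0.0002119 S between n5,n1
  Y(R2) = 0.001934 S between n5,n3
  Y(R3) = 0.005181 S between n4,n3
  Y(R4) = 0.01815 S between n3,n1
  Y(R5) = 0.01842 S between n0,n3
  Y(R6) = 0.2128 S between n5,n3
  Y(R7) = 0.0003155 S between n0,n4
  Y(R8) = 0.7692 S between n0,n1
  Y(R9) = 0.001957 S between n0,n2
  Y(R10) = 0.6897 S between n3,n2
  Isrc: injects 0.0299 A into n5 (from n1)
Assemble and solve the 5×5 MNA system:
  V(n1)=-0.02031  V(n2)=0.7537  V(n3)=0.7559  V(n4)=0.7125  V(n5)=0.8942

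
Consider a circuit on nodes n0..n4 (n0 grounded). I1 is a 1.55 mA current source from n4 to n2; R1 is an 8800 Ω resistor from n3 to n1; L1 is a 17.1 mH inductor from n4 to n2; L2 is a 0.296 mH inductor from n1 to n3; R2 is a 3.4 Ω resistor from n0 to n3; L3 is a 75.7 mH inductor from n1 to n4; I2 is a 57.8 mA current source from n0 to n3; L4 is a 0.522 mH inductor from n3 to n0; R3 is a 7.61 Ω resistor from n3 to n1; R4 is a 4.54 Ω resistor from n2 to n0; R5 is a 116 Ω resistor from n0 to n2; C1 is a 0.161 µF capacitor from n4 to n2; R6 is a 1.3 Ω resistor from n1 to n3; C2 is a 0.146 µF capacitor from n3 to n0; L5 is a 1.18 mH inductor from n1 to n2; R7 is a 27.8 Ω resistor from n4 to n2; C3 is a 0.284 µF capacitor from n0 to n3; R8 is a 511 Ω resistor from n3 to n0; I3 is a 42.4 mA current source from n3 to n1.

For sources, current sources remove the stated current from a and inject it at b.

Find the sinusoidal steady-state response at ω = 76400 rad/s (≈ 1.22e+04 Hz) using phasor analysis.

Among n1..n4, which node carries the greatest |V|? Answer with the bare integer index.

Element admittances at ω=76400 rad/s:
  I1: injects 0.00155 A into n2 (from n4)
  Y(R1) = 0.0001136+0.000j S between n3,n1
  Y(L1) = 0.000-0.0007654j S between n4,n2
  Y(L2) = 0.000-0.04422j S between n1,n3
  Y(R2) = 0.2941+0.000j S between n0,n3
  Y(L3) = 0.000-0.0001729j S between n1,n4
  I2: injects 0.0578 A into n3 (from n0)
  Y(L4) = 0.000-0.02507j S between n3,n0
  Y(R3) = 0.1314+0.000j S between n3,n1
  Y(R4) = 0.2203+0.000j S between n2,n0
  Y(R5) = 0.008621+0.000j S between n0,n2
  Y(C1) = 0.000+0.01230j S between n4,n2
  Y(R6) = 0.7692+0.000j S between n1,n3
  Y(C2) = 0.000+0.01115j S between n3,n0
  Y(L5) = 0.000-0.01109j S between n1,n2
  Y(R7) = 0.03597+0.000j S between n4,n2
  Y(C3) = 0.000+0.02170j S between n0,n3
  Y(R8) = 0.001957+0.000j S between n3,n0
  I3: injects 0.0424 A into n1 (from n3)
Assemble and solve the 4×4 MNA system:
  V(n1)=0.2411+0.009341j  V(n2)=0.001034-0.01184j  V(n3)=0.1945+0.004047j  V(n4)=-0.03839-0.0005468j

1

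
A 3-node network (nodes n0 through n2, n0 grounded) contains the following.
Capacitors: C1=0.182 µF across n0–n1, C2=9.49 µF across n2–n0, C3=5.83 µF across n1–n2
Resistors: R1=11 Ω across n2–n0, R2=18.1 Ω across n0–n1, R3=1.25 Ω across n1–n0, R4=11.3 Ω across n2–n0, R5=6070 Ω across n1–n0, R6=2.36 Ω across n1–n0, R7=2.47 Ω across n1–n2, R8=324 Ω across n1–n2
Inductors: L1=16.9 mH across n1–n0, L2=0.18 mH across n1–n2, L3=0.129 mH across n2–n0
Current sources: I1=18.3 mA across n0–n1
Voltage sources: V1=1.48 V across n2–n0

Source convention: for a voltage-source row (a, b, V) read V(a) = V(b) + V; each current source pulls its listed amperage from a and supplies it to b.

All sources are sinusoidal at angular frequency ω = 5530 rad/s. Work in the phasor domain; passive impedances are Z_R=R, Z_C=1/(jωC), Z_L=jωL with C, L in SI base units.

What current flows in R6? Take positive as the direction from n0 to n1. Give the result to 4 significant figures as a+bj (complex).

MNA unknowns: 2 node voltages V₁..V_2 plus 1 source current (V1)
C1: Y=0.000+0.001006j on G[0,1]
R1: Y=0.09091+0.000j on G[2,0]
L1: Y=0.000-0.01070j on G[1,0]
R2: Y=0.05525+0.000j on G[0,1]
I1: z[0]−=0.0183, z[1]+=0.0183
R3: Y=0.8000+0.000j on G[1,0]
L2: Y=0.000-1.005j on G[1,2]
R4: Y=0.08850+0.000j on G[2,0]
R5: Y=0.0001647+0.000j on G[1,0]
R6: Y=0.4237+0.000j on G[1,0]
C2: Y=0.000+0.05248j on G[2,0]
R7: Y=0.4049+0.000j on G[1,2]
R8: Y=0.003086+0.000j on G[1,2]
L3: Y=0.000-1.402j on G[2,0]
C3: Y=0.000+0.03224j on G[1,2]
V1: row V2−V0=1.48, i_V1 at 2,0
solve → V1=0.6463-0.4768j, V2=1.480+0.000j
aux → i_V1=-1.069+2.613j

-0.2738+0.2020j A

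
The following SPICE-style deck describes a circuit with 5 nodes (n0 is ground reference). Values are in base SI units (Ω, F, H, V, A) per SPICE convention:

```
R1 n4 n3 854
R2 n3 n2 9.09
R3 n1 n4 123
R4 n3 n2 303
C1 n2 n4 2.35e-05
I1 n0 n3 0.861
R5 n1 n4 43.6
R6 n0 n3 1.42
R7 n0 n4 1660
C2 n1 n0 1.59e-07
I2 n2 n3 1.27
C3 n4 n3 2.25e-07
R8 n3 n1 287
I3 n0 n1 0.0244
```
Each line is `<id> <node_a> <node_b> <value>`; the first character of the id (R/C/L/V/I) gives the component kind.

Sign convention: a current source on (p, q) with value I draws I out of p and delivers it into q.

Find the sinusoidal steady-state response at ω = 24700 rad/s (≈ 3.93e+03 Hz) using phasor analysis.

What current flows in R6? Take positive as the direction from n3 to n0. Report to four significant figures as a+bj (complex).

0.8962+0.02785j A

MNA unknowns: 4 node voltages V₁..V_4
R1: Y=0.001171+0.000j on G[4,3]
R2: Y=0.1100+0.000j on G[3,2]
R3: Y=0.008130+0.000j on G[1,4]
R4: Y=0.003300+0.000j on G[3,2]
C1: Y=0.000+0.5804j on G[2,4]
I1: z[0]−=0.861, z[3]+=0.861
R5: Y=0.02294+0.000j on G[1,4]
R6: Y=0.7042+0.000j on G[0,3]
R7: Y=0.0006024+0.000j on G[0,4]
C2: Y=0.000+0.003927j on G[1,0]
I2: z[2]−=1.27, z[3]+=1.27
C3: Y=0.000+0.005557j on G[4,3]
R8: Y=0.003484+0.000j on G[3,1]
I3: z[0]−=0.0244, z[1]+=0.0244
solve → V1=-7.184+1.368j, V2=-9.229+0.7469j, V3=1.273+0.03954j, V4=-9.091+0.6090j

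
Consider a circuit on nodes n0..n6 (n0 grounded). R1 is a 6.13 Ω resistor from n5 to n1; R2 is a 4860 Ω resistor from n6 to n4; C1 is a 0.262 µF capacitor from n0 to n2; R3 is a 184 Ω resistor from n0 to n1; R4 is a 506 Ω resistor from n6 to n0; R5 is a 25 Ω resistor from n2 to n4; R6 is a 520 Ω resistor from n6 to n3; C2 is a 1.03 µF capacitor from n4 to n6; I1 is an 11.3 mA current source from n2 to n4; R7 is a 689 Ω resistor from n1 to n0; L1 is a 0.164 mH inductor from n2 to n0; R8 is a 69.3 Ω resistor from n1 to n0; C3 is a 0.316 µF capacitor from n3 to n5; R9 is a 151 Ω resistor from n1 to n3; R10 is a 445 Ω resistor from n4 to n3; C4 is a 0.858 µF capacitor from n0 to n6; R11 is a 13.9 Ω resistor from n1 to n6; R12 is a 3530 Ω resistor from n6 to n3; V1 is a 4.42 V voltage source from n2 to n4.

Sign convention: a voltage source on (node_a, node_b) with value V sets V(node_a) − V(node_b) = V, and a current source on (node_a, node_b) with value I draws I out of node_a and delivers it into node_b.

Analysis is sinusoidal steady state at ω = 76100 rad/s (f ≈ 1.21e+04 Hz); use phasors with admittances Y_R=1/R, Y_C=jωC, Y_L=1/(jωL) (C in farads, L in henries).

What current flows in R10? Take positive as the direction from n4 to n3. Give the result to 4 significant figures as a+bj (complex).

-0.01274+0.003308j A

Element admittances at ω=76100 rad/s:
  Y(R1) = 0.1631+0.000j S between n5,n1
  Y(R2) = 0.0002058+0.000j S between n6,n4
  Y(C1) = 0.000+0.01994j S between n0,n2
  Y(R3) = 0.005435+0.000j S between n0,n1
  Y(R4) = 0.001976+0.000j S between n6,n0
  Y(R5) = 0.04000+0.000j S between n2,n4
  Y(R6) = 0.001923+0.000j S between n6,n3
  Y(C2) = 0.000+0.07838j S between n4,n6
  I1: injects 0.0113 A into n4 (from n2)
  Y(R7) = 0.001451+0.000j S between n1,n0
  Y(L1) = 0.000-0.08013j S between n2,n0
  Y(R8) = 0.01443+0.000j S between n1,n0
  Y(C3) = 0.000+0.02405j S between n3,n5
  Y(R9) = 0.006623+0.000j S between n1,n3
  Y(R10) = 0.002247+0.000j S between n4,n3
  Y(C4) = 0.000+0.06529j S between n0,n6
  Y(R11) = 0.07194+0.000j S between n1,n6
  Y(R12) = 0.0002833+0.000j S between n6,n3
  V1: constraint V(n2)−V(n4) = 4.42
Assemble and solve the 7×7 MNA system:
  V(n1)=-4.609+0.6418j  V(n2)=-6.002+2.688j  V(n3)=-4.753+1.216j  V(n4)=-10.42+2.688j  V(n5)=-4.695+0.6331j  V(n6)=-5.766+0.7987j
  i(V1)=-0.3499-0.3612j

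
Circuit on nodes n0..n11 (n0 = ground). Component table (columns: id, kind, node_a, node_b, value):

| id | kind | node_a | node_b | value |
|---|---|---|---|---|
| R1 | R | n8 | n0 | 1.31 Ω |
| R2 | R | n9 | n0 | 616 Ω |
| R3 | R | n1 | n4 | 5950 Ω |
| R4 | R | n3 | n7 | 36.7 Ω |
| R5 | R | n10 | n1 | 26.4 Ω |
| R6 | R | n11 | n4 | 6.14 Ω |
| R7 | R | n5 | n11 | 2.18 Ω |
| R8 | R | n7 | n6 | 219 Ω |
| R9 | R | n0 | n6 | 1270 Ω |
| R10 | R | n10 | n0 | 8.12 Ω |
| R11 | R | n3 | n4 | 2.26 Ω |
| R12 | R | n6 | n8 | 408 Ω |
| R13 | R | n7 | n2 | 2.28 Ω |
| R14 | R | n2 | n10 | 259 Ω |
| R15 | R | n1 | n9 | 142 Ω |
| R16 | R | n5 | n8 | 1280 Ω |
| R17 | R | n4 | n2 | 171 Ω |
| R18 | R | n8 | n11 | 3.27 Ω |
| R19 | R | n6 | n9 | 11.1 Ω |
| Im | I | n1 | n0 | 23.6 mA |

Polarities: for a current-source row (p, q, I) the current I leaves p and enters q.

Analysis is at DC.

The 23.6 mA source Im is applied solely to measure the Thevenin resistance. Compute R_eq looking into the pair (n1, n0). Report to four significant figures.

R_eq = 30.31 Ω

Apply KCL at each of the 11 non-ground nodes and solve the resulting linear system.
Node n1: branches {R3, R5, R15, Im} → V_1 = -0.7153
Node n2: branches {R13, R14, R17} → V_2 = -0.06642
Node n3: branches {R4, R11} → V_3 = -0.02117
Node n4: branches {R3, R6, R11, R17} → V_4 = -0.01839
Node n5: branches {R7, R16} → V_5 = -0.008410
Node n6: branches {R8, R9, R12, R19} → V_6 = -0.3122
Node n7: branches {R4, R8, R13} → V_7 = -0.06618
Node n8: branches {R1, R12, R16, R18} → V_8 = -0.003121
Node n9: branches {R2, R15, R19} → V_9 = -0.3358
Node n10: branches {R5, R10, R14} → V_10 = -0.1659
Node n11: branches {R6, R7, R18} → V_11 = -0.008419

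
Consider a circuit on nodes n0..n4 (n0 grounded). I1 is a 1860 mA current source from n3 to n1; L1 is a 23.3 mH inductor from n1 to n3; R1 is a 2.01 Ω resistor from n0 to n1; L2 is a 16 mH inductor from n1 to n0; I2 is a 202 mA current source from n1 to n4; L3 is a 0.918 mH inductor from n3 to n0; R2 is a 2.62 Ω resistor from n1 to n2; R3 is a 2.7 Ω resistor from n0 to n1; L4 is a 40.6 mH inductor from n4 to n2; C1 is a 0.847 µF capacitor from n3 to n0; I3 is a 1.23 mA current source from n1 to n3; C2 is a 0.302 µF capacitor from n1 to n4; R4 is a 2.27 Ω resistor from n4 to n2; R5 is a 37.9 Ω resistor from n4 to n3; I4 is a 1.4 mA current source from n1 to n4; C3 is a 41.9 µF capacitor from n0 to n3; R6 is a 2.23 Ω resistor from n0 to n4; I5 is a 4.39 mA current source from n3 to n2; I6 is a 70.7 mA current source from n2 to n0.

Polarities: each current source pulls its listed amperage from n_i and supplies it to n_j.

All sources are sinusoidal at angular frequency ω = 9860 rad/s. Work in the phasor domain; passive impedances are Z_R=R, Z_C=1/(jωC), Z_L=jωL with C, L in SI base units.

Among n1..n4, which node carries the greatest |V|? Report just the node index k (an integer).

3

Apply KCL at each of the 4 non-ground nodes and solve the resulting linear system.
Node n1: branches {I1, L1, R1, L2, I2, R2, R3, I3, C2, I4} → V_1 = 1.678+0.06520j
Node n2: branches {R2, L4, R4, I5, I6} → V_2 = 1.091+0.1679j
Node n3: branches {I1, L1, L3, C1, I3, R5, C3, I5} → V_3 = -0.5153+5.967j
Node n4: branches {I2, L4, C2, R4, R5, I4, R6} → V_4 = 0.7329+0.2549j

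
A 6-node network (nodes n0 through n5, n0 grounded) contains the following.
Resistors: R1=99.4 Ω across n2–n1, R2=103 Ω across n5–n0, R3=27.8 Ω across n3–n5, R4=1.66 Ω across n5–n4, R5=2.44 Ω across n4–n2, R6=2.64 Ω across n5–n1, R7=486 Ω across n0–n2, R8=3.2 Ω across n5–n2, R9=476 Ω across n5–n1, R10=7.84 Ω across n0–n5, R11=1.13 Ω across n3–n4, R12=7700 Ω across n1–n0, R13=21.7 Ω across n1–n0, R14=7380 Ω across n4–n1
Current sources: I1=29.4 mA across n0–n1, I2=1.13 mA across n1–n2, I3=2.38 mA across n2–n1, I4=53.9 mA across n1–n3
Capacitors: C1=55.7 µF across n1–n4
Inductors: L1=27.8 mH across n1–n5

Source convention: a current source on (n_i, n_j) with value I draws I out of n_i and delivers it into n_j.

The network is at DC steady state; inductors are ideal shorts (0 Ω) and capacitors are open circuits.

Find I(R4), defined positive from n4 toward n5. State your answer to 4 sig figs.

MNA unknowns: 5 node voltages V₁..V_5 plus 1 source current (L1)
R1: Y=0.01006 on G[2,1]
I1: z[0]−=0.0294, z[1]+=0.0294
R2: Y=0.009709 on G[5,0]
C1: Y=0.000 on G[1,4]
I2: z[1]−=0.00113, z[2]+=0.00113
R3: Y=0.03597 on G[3,5]
R4: Y=0.6024 on G[5,4]
R5: Y=0.4098 on G[4,2]
R6: Y=0.3788 on G[5,1]
R7: Y=0.002058 on G[0,2]
R8: Y=0.3125 on G[5,2]
R9: Y=0.002101 on G[5,1]
I3: z[2]−=0.00238, z[1]+=0.00238
R10: Y=0.1276 on G[0,5]
L1: row V1−V5=0, i_L1 at 1,5
R11: Y=0.8850 on G[3,4]
R12: Y=0.0001299 on G[1,0]
R13: Y=0.04608 on G[1,0]
R14: Y=0.0001355 on G[4,1]
I4: z[1]−=0.0539, z[3]+=0.0539
solve → V1=0.1581, V2=0.1907, V3=0.2764, V4=0.2203, V5=0.1581
aux → i_L1=-0.03022

0.03748 A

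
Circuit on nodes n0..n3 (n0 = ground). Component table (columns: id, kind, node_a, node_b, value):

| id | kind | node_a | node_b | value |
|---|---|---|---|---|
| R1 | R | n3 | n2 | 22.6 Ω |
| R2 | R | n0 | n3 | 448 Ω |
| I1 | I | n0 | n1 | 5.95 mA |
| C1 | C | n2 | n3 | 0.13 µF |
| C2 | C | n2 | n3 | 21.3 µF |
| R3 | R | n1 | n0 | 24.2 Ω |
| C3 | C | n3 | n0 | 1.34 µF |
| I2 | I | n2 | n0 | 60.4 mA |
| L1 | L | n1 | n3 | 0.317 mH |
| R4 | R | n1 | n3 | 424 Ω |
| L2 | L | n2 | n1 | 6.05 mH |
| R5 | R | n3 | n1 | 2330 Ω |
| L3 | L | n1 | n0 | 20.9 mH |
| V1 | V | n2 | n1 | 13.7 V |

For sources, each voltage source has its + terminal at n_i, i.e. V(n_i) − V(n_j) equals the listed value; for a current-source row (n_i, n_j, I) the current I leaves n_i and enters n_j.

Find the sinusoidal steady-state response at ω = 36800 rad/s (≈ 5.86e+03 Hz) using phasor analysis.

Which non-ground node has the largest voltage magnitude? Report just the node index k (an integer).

Apply KCL at each of the 3 non-ground nodes and solve the resulting linear system.
Node n1: branches {I1, R3, L1, R4, L2, R5, L3, V1} → V_1 = -9.032-6.985j
Node n2: branches {R1, C1, C2, I2, L2, V1} → V_2 = 4.668-6.985j
Node n3: branches {R1, R2, C1, C2, C3, L1, R4, R5} → V_3 = 5.904-6.382j
Source currents: i(V1)=-0.4816+1.063j

1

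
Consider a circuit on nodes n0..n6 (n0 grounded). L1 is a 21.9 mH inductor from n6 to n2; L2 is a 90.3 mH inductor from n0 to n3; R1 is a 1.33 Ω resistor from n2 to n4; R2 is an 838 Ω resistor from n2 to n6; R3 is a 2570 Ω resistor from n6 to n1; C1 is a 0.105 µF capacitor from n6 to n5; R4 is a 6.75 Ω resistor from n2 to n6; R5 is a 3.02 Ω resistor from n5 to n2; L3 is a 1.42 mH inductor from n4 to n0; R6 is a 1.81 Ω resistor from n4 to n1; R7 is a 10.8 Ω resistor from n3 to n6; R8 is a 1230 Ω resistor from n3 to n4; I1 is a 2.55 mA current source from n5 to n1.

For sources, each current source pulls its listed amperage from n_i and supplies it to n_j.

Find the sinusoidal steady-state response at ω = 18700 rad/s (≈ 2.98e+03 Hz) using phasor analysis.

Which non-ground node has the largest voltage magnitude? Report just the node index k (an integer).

5

MNA unknowns: 6 node voltages V₁..V_6
L1: Y=0.000-0.002442j on G[6,2]
L2: Y=0.000-0.0005922j on G[0,3]
R1: Y=0.7519+0.000j on G[2,4]
R2: Y=0.001193+0.000j on G[2,6]
R3: Y=0.0003891+0.000j on G[6,1]
C1: Y=0.000+0.001963j on G[6,5]
R4: Y=0.1481+0.000j on G[2,6]
R5: Y=0.3311+0.000j on G[5,2]
L3: Y=0.000-0.03766j on G[4,0]
R6: Y=0.5525+0.000j on G[4,1]
R7: Y=0.09259+0.000j on G[3,6]
R8: Y=0.0008130+0.000j on G[3,4]
I1: z[5]−=0.00255, z[1]+=0.00255
solve → V1=0.004661+2.010e-06j, V2=-0.003332-2.735e-07j, V3=-0.003263-0.0001330j, V4=5.132e-05+2.091e-06j, V5=-0.01103+4.562e-05j, V6=-0.003293-0.0001133j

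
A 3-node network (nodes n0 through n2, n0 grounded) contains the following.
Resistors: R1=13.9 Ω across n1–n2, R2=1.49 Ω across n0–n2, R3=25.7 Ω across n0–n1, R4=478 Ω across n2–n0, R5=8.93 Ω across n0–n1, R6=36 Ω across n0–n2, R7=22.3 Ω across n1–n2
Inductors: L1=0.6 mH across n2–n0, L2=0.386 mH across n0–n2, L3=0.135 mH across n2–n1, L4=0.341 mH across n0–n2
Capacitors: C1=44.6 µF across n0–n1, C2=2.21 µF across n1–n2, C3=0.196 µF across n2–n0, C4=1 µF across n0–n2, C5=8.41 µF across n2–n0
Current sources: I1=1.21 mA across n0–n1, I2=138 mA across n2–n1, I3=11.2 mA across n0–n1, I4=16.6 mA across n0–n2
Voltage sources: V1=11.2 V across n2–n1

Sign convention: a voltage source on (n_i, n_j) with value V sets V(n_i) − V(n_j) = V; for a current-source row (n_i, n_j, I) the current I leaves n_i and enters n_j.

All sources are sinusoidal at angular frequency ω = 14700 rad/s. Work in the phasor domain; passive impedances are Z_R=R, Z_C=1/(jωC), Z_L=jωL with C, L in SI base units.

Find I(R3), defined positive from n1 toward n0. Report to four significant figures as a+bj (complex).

-0.2592+0.2716j A

Element admittances at ω=14700 rad/s:
  Y(R1) = 0.07194+0.000j S between n1,n2
  Y(R2) = 0.6711+0.000j S between n0,n2
  Y(L1) = 0.000-0.1134j S between n2,n0
  Y(R3) = 0.03891+0.000j S between n0,n1
  Y(C1) = 0.000+0.6556j S between n0,n1
  I1: injects 0.00121 A into n1 (from n0)
  Y(L2) = 0.000-0.1762j S between n0,n2
  Y(R4) = 0.002092+0.000j S between n2,n0
  Y(C2) = 0.000+0.03249j S between n1,n2
  Y(C3) = 0.000+0.002881j S between n2,n0
  I2: injects 0.138 A into n1 (from n2)
  Y(C4) = 0.000+0.01470j S between n0,n2
  Y(R5) = 0.1120+0.000j S between n0,n1
  Y(C5) = 0.000+0.1236j S between n2,n0
  I3: injects 0.0112 A into n1 (from n0)
  I4: injects 0.0166 A into n2 (from n0)
  Y(R6) = 0.02778+0.000j S between n0,n2
  Y(L3) = 0.000-0.5039j S between n2,n1
  Y(L4) = 0.000-0.1995j S between n0,n2
  Y(R7) = 0.04484+0.000j S between n1,n2
  V1: constraint V(n2)−V(n1) = 11.2
Assemble and solve the 3×3 MNA system:
  V(n1)=-6.661+6.980j  V(n2)=4.539+6.980j
  i(V1)=-7.040+1.966j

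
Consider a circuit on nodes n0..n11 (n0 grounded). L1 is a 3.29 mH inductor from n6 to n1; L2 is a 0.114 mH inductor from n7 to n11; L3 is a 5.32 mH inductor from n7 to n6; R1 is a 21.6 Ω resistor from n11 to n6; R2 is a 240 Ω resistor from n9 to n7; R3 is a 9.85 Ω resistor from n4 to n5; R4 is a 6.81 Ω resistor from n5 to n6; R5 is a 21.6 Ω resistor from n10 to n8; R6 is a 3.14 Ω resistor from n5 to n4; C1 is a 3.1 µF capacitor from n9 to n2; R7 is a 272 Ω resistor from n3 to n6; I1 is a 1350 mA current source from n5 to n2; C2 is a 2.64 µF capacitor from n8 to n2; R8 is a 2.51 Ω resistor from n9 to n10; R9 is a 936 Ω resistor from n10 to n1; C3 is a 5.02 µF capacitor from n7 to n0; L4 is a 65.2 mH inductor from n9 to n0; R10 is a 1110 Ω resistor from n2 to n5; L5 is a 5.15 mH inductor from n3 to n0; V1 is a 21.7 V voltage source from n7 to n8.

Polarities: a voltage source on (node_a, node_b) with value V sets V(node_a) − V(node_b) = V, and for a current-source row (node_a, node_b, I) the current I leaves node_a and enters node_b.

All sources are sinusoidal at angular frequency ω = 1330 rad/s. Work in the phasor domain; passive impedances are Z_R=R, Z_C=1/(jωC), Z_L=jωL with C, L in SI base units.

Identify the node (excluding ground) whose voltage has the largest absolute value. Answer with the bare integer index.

2

MNA unknowns: 11 node voltages V₁..V_11 plus 1 source current (V1)
L1: Y=0.000-0.2285j on G[6,1]
L2: Y=0.000-6.595j on G[7,11]
L3: Y=0.000-0.1413j on G[7,6]
R1: Y=0.04630+0.000j on G[11,6]
R2: Y=0.004167+0.000j on G[9,7]
R3: Y=0.1015+0.000j on G[4,5]
R4: Y=0.1468+0.000j on G[5,6]
R5: Y=0.04630+0.000j on G[10,8]
R6: Y=0.3185+0.000j on G[5,4]
C1: Y=0.000+0.004123j on G[9,2]
R7: Y=0.003676+0.000j on G[3,6]
I1: z[5]−=1.35, z[2]+=1.35
C2: Y=0.000+0.003511j on G[8,2]
R8: Y=0.3984+0.000j on G[9,10]
R9: Y=0.001068+0.000j on G[10,1]
C3: Y=0.000+0.006677j on G[7,0]
L4: Y=0.000-0.01153j on G[9,0]
R10: Y=0.0009009+0.000j on G[2,5]
L5: Y=0.000-0.1460j on G[3,0]
V1: row V7−V8=21.7, i_V1 at 7,8
solve → V1=-0.1797-9.332j, V2=9.383-175.0j, V3=0.2343-0.009362j, V4=-9.217-10.33j, V5=-9.217-10.33j, V6=-0.1374-9.315j, V7=1.980-0.5787j, V8=-19.72-0.5787j, V9=-1.820-0.2165j, V10=-3.675-0.2760j, V11=2.041-0.5940j
aux → i_V1=-1.355-0.1162j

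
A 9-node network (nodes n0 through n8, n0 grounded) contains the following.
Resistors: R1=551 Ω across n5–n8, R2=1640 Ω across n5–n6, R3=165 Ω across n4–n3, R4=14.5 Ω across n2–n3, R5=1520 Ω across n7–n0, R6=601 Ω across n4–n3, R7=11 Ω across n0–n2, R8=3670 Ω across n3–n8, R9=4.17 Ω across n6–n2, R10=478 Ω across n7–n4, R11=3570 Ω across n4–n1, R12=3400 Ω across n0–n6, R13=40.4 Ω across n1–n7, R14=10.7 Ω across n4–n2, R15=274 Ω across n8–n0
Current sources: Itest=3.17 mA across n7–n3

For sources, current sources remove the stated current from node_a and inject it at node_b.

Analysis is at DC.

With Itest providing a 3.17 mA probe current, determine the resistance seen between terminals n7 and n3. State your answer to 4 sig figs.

MNA unknowns: 8 node voltages V₁..V_8
R1: Y=0.001815 on G[5,8]
R2: Y=0.0006098 on G[5,6]
R3: Y=0.006061 on G[4,3]
R4: Y=0.06897 on G[2,3]
R5: Y=0.0006579 on G[7,0]
R6: Y=0.001664 on G[4,3]
R7: Y=0.09091 on G[0,2]
R8: Y=0.0002725 on G[3,8]
R9: Y=0.2398 on G[6,2]
R10: Y=0.002092 on G[7,4]
R11: Y=0.0002801 on G[4,1]
R12: Y=0.0002941 on G[0,6]
R13: Y=0.02475 on G[1,7]
R14: Y=0.09346 on G[4,2]
R15: Y=0.003650 on G[8,0]
Itest: z[7]−=0.00317, z[3]+=0.00317
solve → V1=-1.047, V2=0.007486, V3=0.04651, V4=-0.01398, V5=0.004628, V6=0.007470, V7=-1.058, V8=0.003673

R_eq = 348.5 Ω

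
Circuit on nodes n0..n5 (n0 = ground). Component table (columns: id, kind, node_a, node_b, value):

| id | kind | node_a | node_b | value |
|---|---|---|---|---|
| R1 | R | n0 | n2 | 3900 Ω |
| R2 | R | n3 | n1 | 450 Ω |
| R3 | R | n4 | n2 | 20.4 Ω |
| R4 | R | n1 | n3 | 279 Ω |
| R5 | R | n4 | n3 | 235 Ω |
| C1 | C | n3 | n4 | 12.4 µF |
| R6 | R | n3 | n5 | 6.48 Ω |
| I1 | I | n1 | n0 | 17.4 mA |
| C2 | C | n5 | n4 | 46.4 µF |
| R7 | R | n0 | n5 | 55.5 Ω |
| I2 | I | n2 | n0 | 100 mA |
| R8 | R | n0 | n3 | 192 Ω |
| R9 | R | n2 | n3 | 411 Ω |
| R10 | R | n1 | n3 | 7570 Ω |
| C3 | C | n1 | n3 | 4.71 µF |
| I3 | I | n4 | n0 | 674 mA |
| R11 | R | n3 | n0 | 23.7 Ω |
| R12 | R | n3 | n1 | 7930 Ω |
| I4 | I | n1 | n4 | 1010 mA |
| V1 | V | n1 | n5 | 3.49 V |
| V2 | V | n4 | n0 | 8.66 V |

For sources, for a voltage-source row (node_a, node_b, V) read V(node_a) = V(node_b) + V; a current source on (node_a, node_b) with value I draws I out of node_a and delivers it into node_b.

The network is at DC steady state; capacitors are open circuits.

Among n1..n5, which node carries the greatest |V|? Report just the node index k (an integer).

5

MNA unknowns: 5 node voltages V₁..V_5 plus 2 source currents (V1, V2)
R1: Y=0.0002564 on G[0,2]
R2: Y=0.002222 on G[3,1]
R3: Y=0.04902 on G[4,2]
R4: Y=0.003584 on G[1,3]
R5: Y=0.004255 on G[4,3]
C1: Y=0.000 on G[3,4]
R6: Y=0.1543 on G[3,5]
I1: z[1]−=0.0174, z[0]+=0.0174
C2: Y=0.000 on G[5,4]
R7: Y=0.01802 on G[0,5]
I2: z[2]−=0.1, z[0]+=0.1
R8: Y=0.005208 on G[0,3]
R9: Y=0.002433 on G[2,3]
R10: Y=0.0001321 on G[1,3]
C3: Y=0.000 on G[1,3]
I3: z[4]−=0.674, z[0]+=0.674
R11: Y=0.04219 on G[3,0]
R12: Y=0.0001261 on G[3,1]
I4: z[1]−=1.01, z[4]+=1.01
V1: row V1−V5=3.49, i_V1 at 1,5
V2: row V4−V0=8.66, i_V2 at 4,0
solve → V1=-13.53, V2=5.693, V3=-12.39, V4=8.660, V5=-17.02
aux → i_V1=-1.021, i_V2=0.1010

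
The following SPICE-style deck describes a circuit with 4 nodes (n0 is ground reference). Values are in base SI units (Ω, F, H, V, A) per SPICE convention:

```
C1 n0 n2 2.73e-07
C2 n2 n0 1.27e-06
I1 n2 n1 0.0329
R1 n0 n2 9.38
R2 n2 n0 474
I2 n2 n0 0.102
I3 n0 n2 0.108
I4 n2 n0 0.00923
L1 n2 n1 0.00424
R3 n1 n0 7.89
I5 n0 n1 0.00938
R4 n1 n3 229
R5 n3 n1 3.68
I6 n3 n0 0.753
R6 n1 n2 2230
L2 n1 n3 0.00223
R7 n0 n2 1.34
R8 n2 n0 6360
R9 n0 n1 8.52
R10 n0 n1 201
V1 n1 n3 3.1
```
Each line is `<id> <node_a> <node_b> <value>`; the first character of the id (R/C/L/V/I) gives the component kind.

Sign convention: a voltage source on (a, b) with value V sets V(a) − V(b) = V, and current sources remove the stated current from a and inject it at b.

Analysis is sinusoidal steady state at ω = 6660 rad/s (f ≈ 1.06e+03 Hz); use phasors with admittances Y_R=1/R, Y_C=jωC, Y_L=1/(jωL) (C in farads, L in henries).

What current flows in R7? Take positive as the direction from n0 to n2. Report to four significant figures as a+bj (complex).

0.04697-0.08426j A

Apply KCL at each of the 3 non-ground nodes and solve the resulting linear system.
Node n1: branches {I1, L1, R3, I5, R4, R5, R6, L2, R9, R10, V1} → V_1 = -2.778-0.3850j
Node n2: branches {C1, C2, I1, R1, R2, I2, I3, I4, L1, R6, R7, R8} → V_2 = -0.06294+0.1129j
Node n3: branches {R4, R5, I6, L2, V1} → V_3 = -5.878-0.3850j
Source currents: i(V1)=-0.1029+0.2087j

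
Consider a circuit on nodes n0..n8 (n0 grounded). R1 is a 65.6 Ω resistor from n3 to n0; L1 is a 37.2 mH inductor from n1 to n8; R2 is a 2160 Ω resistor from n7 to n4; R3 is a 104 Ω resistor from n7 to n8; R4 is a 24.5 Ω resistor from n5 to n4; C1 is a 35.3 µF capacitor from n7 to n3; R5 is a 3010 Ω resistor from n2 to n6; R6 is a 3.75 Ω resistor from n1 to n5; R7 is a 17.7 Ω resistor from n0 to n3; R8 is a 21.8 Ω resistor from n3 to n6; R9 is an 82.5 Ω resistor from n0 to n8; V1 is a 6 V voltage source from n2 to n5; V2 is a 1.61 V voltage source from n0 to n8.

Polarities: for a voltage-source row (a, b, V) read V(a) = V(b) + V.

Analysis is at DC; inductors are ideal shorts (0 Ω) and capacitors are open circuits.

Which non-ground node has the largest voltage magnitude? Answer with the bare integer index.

Apply KCL at each of the 8 non-ground nodes and solve the resulting linear system.
Node n1: branches {L1, R6} → V_1 = -1.610
Node n2: branches {R5, V1} → V_2 = 4.385
Node n3: branches {R1, C1, R7, R8} → V_3 = 0.02007
Node n4: branches {R2, R4} → V_4 = -1.615
Node n5: branches {R4, R6, V1} → V_5 = -1.615
Node n6: branches {R5, R8} → V_6 = 0.05145
Node n7: branches {R2, R3, C1} → V_7 = -1.610
Node n8: branches {L1, R3, R9, V2} → V_8 = -1.610
Source currents: i(L1)=-0.001437, i(V1)=-0.001440, i(V2)=-0.01808

2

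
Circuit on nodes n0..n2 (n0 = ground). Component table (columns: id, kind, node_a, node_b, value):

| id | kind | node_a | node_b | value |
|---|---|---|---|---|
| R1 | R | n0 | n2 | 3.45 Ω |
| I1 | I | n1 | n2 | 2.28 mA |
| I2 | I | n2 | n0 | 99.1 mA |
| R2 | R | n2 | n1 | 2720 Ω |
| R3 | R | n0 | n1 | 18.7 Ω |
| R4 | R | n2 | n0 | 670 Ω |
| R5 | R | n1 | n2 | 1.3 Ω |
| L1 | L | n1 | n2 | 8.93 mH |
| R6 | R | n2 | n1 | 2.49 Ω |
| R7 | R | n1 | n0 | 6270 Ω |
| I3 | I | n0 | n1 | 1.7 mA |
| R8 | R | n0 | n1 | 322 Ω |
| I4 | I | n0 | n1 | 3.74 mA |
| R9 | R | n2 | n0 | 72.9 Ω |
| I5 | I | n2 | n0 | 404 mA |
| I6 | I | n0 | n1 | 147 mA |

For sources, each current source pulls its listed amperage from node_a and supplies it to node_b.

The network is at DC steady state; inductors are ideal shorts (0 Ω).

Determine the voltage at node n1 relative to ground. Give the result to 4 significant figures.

Element admittances at DC:
  Y(R1) = 0.2899 S between n0,n2
  I1: injects 0.00228 A into n2 (from n1)
  I2: injects 0.0991 A into n0 (from n2)
  Y(R2) = 0.0003676 S between n2,n1
  Y(R3) = 0.05348 S between n0,n1
  Y(R4) = 0.001493 S between n2,n0
  Y(R5) = 0.7692 S between n1,n2
  L1: short n1↔n2 (DC inductor)
  Y(R6) = 0.4016 S between n2,n1
  Y(R7) = 0.0001595 S between n1,n0
  I3: injects 0.0017 A into n1 (from n0)
  Y(R8) = 0.003106 S between n0,n1
  I4: injects 0.00374 A into n1 (from n0)
  Y(R9) = 0.01372 S between n2,n0
  I5: injects 0.404 A into n0 (from n2)
  I6: injects 0.147 A into n1 (from n0)
Assemble and solve the 3×3 MNA system:
  V(n1)=-0.9692  V(n2)=-0.9692
  i(L1)=0.2052

-0.9692 V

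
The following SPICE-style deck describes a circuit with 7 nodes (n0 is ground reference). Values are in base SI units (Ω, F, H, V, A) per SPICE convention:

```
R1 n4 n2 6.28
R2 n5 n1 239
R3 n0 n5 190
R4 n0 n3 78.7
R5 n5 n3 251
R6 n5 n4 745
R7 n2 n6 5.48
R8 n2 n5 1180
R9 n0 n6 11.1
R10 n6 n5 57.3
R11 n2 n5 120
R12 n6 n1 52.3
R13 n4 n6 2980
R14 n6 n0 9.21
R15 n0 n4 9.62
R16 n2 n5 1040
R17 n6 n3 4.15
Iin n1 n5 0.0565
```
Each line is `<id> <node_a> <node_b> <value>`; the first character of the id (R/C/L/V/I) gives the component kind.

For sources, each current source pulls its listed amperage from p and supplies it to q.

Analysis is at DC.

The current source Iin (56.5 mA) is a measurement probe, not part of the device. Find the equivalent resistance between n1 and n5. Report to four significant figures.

Apply KCL at each of the 6 non-ground nodes and solve the resulting linear system.
Node n1: branches {R2, R12, Iin} → V_1 = -2.258
Node n2: branches {R1, R7, R8, R11, R16} → V_2 = 0.02039
Node n3: branches {R4, R5, R17} → V_3 = -0.01787
Node n4: branches {R1, R6, R13, R15} → V_4 = 0.01778
Node n5: branches {R2, R3, R5, R6, R8, R10, R11, R16, Iin} → V_5 = 1.099
Node n6: branches {R7, R9, R10, R12, R13, R14, R17} → V_6 = -0.03728

R_eq = 59.41 Ω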